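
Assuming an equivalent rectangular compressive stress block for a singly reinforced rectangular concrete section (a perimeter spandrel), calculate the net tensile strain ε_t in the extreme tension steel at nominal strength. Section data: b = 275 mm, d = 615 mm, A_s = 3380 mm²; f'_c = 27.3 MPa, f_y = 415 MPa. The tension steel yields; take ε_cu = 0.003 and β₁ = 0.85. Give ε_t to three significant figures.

a = A_s f_y/(0.85 f'_c b) = 219.81 mm.
β₁ = 0.85, so c = a/β₁ = 219.81/0.85 = 258.60 mm.
From the linear strain diagram with ε_cu = 0.003: ε_t = 0.003 (d − c)/c = 0.003 × (615 − 258.60)/258.60 = 0.00413.
ε_t is between 0.004 and 0.005 — transition zone.

ε_t ≈ 0.00413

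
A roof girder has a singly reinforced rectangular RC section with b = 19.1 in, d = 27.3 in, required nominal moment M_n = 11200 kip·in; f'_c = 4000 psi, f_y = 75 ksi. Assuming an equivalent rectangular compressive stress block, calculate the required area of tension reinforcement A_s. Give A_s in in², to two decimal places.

From M_n = 0.85 f'_c a b (d − a/2):
a = d − √(d² − 2M_n/(0.85 f'_c b)) = 27.3 − √(27.3² − 2 × 11200/(0.85 × 4 × 19.1)) = 7.291 in.
A_s = 0.85 f'_c a b / f_y = 0.85 × 4 × 7.291 × 19.1 / 75 = 6.313 in².

A_s ≈ 6.31 in²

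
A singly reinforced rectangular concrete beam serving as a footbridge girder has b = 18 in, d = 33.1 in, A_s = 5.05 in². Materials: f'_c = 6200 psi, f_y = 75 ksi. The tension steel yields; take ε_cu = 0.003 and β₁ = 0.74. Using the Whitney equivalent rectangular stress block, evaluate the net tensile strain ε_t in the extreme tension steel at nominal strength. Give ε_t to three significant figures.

ε_t ≈ 0.0154

a = A_s f_y/(0.85 f'_c b) = 3.993 in.
β₁ = 0.74, so c = a/β₁ = 3.993/0.74 = 5.396 in.
From the linear strain diagram with ε_cu = 0.003: ε_t = 0.003 (d − c)/c = 0.003 × (33.1 − 5.396)/5.396 = 0.0154.
Since ε_t ≥ 0.005, the section is tension-controlled.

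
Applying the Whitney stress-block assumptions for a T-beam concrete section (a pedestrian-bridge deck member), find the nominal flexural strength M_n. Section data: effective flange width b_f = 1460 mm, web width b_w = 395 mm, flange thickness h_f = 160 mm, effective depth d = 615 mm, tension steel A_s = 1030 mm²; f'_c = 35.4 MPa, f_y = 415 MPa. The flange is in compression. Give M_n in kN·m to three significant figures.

Tension: T = A_s f_y = 1030 × 415 = 427450 N.
Try a within the flange: a = T/(0.85 f'_c b_f) = 427450/(0.85 × 35.4 × 1460) = 9.73 mm.
Since a = 9.73 ≤ h_f = 160 mm, the stress block lies entirely in the flange; analyse as a rectangular beam of width b_f.
M_n = T(d − a/2) = 427450 × (615 − 4.865) = 260.80 × 10⁶ N·mm.
M_n = 260.80 kN·m.

M_n ≈ 261 kN·m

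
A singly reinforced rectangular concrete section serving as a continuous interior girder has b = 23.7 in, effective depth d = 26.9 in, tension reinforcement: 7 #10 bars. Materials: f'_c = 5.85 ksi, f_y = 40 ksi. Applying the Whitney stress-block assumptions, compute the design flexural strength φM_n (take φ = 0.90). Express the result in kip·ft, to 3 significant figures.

A_s = 7 × 1.27 = 8.89 in².
T = A_s f_y = 8.89 × 40 = 355.6 kips.
a = T/(0.85 f'_c b) = 355.6/(0.85 × 5.85 × 23.7) = 3.017 in.
M_n = T(d − a/2) = 355.6 × (26.9 − 1.5085) = 9029.2 kip·in = 9029.2/12 = 752.43 kip·ft.
φM_n = 0.90 × 752.43 = 677.19 kip·ft.

φM_n ≈ 677 kip·ft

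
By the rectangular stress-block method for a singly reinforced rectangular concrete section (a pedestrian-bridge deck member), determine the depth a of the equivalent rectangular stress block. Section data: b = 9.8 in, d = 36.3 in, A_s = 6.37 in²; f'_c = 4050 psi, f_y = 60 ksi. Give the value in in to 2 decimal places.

T = A_s f_y = 6.37 × 60 = 382.2 kips.
a = T/(0.85 f'_c b) = 382.2/(0.85 × 4.05 × 9.8) = 11.33 in.

a ≈ 11.33 in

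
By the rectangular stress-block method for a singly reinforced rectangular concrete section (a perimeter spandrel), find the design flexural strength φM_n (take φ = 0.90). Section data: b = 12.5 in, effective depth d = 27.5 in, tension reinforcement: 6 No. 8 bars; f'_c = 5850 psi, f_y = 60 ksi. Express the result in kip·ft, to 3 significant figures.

φM_n ≈ 538 kip·ft

A_s = 6 × 0.79 = 4.74 in².
T = A_s f_y = 4.74 × 60 = 284.4 kips.
a = T/(0.85 f'_c b) = 284.4/(0.85 × 5.85 × 12.5) = 4.576 in.
M_n = T(d − a/2) = 284.4 × (27.5 − 2.288) = 7170.3 kip·in = 7170.3/12 = 597.53 kip·ft.
φM_n = 0.90 × 597.53 = 537.78 kip·ft.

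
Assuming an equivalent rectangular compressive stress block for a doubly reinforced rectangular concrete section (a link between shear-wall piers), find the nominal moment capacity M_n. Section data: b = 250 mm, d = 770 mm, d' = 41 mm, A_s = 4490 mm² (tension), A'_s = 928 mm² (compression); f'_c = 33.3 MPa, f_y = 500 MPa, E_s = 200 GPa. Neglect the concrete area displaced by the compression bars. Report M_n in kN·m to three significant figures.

Assume both tension and compression steel yield.
Net tension couple steel: A_s − A'_s = 3562 mm².
a = (A_s − A'_s) f_y / (0.85 f'_c b) = 1781000/(0.85 × 33.3 × 250) = 251.69 mm.
c = a/β₁ = 251.69/0.812 = 309.96 mm; ε'_s = 0.003(c − d')/c = 0.0026 ≥ f_y/E_s = 0.0025, so compression steel does yield.
M_n = (A_s − A'_s) f_y (d − a/2) + A'_s f_y (d − d') = [1781000 × (770 − 125.845) + 464000 × (770 − 41)] × 10⁻⁶ = 1147.24 + 338.26 = 1485.50 kN·m.

M_n ≈ 1490 kN·m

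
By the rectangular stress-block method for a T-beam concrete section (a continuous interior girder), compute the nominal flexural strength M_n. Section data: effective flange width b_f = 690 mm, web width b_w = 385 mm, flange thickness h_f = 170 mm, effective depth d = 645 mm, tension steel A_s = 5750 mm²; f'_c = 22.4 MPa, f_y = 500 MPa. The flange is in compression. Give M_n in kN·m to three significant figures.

Tension: T = A_s f_y = 5750 × 500 = 2875000 N.
Try a within the flange: a = T/(0.85 f'_c b_f) = 2875000/(0.85 × 22.4 × 690) = 218.84 mm.
a = 218.84 > h_f = 170 mm: the block extends into the web. Split into flange-overhang and web parts.
C_f = 0.85 f'_c (b_f − b_w) h_f = 0.85 × 22.4 × (690 − 385) × 170 = 987224 N.
Remaining web compression depth: a_w = (T − C_f)/(0.85 f'_c b_w) = (2875000 − 987224)/(0.85 × 22.4 × 385) = 257.53 mm.
M_n = C_f(d − h_f/2) + (T − C_f)(d − a_w/2) = 987224 × (645 − 85) + 1887776 × (645 − 128.765) = 552.85 + 974.54 = 1527.39 × 10⁶ N·mm.
M_n = 1527.39 kN·m.

M_n ≈ 1530 kN·m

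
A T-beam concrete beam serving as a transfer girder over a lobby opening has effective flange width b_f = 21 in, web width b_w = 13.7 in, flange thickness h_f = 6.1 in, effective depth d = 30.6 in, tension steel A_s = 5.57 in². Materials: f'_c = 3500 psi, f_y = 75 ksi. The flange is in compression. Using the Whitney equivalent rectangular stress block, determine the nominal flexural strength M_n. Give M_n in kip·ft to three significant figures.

M_n ≈ 948 kip·ft

Tension: T = A_s f_y = 5.57 × 75 = 417.75 kips.
Try a within the flange: a = T/(0.85 f'_c b_f) = 417.75/(0.85 × 3.5 × 21) = 6.687 in.
a = 6.687 > h_f = 6.1 in: the block extends into the web. Split into flange-overhang and web parts.
C_f = 0.85 f'_c (b_f − b_w) h_f = 0.85 × 3.5 × (21 − 13.7) × 6.1 = 132.5 kips.
Remaining web compression depth: a_w = (T − C_f)/(0.85 f'_c b_w) = (417.75 − 132.5)/(0.85 × 3.5 × 13.7) = 6.999 in.
M_n = C_f(d − h_f/2) + (T − C_f)(d − a_w/2) = 132.5 × (30.6 − 3.05) + 285.25 × (30.6 − 3.4995) = 3650.4 + 7730.4 = 11380.8 kip·in.
M_n = 11380.8/12 = 948.40 kip·ft.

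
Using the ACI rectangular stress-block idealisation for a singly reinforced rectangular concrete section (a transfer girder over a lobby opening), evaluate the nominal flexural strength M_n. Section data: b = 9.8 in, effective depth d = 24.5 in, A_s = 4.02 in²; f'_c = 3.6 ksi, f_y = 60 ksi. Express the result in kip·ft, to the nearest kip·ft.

T = A_s f_y = 4.02 × 60 = 241.2 kips.
a = T/(0.85 f'_c b) = 241.2/(0.85 × 3.6 × 9.8) = 8.043 in.
M_n = T(d − a/2) = 241.2 × (24.5 − 4.0215) = 4939.4 kip·in = 4939.4/12 = 411.62 kip·ft.

M_n ≈ 412 kip·ft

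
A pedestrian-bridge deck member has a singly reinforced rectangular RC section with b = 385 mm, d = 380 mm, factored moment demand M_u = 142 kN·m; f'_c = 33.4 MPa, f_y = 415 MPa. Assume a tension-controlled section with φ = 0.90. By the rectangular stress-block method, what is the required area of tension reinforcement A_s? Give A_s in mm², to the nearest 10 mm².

A_s ≈ 1060 mm²

M_n = M_u/φ = 142/0.90 = 157.778 kN·m.
With M_n = 0.85 f'_c a b (d − a/2), solve the quadratic for a:
a = d − √(d² − 2M_n/(0.85 f'_c b)) = 380 − √(380² − 2 × 157.778×10⁶/(0.85 × 33.4 × 385)) = 40.10 mm.
A_s = 0.85 f'_c a b / f_y = 0.85 × 33.4 × 40.10 × 385 / 415 = 1056.1 mm².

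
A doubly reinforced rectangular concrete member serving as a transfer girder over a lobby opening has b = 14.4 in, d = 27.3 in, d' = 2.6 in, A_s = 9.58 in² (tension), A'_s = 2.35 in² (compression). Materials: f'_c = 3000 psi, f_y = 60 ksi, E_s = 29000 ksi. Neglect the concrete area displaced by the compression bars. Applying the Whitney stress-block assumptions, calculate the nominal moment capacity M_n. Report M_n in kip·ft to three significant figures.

M_n ≈ 1060 kip·ft

Assume both steels yield.
a = (A_s − A'_s) f_y/(0.85 f'_c b) = (9.58 − 2.35) × 60/(0.85 × 3 × 14.4) = 11.814 in.
c = a/β₁ = 11.814/0.85 = 13.899 in; ε'_s = 0.003(c − d')/c = 0.0024 ≥ ε_y = 0.0021, so the compression steel yields.
M_n = (A_s − A'_s) f_y (d − a/2) + A'_s f_y (d − d') = 433.8 × (27.3 − 5.907) + 141 × (27.3 − 2.6) = 9280.3 + 3482.7 = 12763.0 kip·in = 12763.0/12 = 1063.58 kip·ft.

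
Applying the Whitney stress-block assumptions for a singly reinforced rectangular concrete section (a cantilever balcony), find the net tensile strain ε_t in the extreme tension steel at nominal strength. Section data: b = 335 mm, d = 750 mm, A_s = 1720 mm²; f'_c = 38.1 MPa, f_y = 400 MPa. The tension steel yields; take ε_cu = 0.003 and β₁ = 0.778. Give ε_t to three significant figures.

a = A_s f_y/(0.85 f'_c b) = 63.42 mm.
β₁ = 0.778, so c = a/β₁ = 63.42/0.778 = 81.52 mm.
From the linear strain diagram with ε_cu = 0.003: ε_t = 0.003 (d − c)/c = 0.003 × (750 − 81.52)/81.52 = 0.0246.
Since ε_t ≥ 0.005, the section is tension-controlled.

ε_t ≈ 0.0246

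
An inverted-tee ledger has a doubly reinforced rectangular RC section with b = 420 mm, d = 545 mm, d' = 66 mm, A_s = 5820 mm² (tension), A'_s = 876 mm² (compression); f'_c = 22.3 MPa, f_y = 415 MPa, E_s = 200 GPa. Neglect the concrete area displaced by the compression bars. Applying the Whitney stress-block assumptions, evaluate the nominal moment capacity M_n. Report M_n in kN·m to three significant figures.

M_n ≈ 1030 kN·m

Assume both tension and compression steel yield.
Net tension couple steel: A_s − A'_s = 4944 mm².
a = (A_s − A'_s) f_y / (0.85 f'_c b) = 2051760/(0.85 × 22.3 × 420) = 257.72 mm.
c = a/β₁ = 257.72/0.85 = 303.20 mm; ε'_s = 0.003(c − d')/c = 0.0023 ≥ f_y/E_s = 0.0021, so compression steel does yield.
M_n = (A_s − A'_s) f_y (d − a/2) + A'_s f_y (d − d') = [2051760 × (545 − 128.86) + 363540 × (545 − 66)] × 10⁻⁶ = 853.82 + 174.14 = 1027.96 kN·m.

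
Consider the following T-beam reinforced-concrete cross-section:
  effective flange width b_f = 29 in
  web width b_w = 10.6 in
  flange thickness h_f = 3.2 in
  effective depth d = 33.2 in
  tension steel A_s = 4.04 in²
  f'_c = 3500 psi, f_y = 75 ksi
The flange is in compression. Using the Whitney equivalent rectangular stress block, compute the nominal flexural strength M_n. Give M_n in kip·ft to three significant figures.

Tension: T = A_s f_y = 4.04 × 75 = 303 kips.
Try a within the flange: a = T/(0.85 f'_c b_f) = 303/(0.85 × 3.5 × 29) = 3.512 in.
a = 3.512 > h_f = 3.2 in: the block extends into the web. Split into flange-overhang and web parts.
C_f = 0.85 f'_c (b_f − b_w) h_f = 0.85 × 3.5 × (29 − 10.6) × 3.2 = 175.2 kips.
Remaining web compression depth: a_w = (T − C_f)/(0.85 f'_c b_w) = (303 − 175.2)/(0.85 × 3.5 × 10.6) = 4.053 in.
M_n = C_f(d − h_f/2) + (T − C_f)(d − a_w/2) = 175.2 × (33.2 − 1.6) + 127.8 × (33.2 − 2.0265) = 5536.3 + 3984.0 = 9520.3 kip·in.
M_n = 9520.3/12 = 793.36 kip·ft.

M_n ≈ 793 kip·ft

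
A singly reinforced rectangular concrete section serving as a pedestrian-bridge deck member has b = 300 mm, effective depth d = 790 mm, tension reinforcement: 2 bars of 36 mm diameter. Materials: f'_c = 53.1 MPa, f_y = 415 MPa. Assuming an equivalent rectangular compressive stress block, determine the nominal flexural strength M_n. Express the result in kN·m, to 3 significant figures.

A_s = 2 × 1018 = 2036 mm².
T = A_s f_y = 2036 × 415 = 844940 N = 844.94 kN.
From C = T: a = T/(0.85 f'_c b) = 844940/(0.85 × 53.1 × 300) = 62.40 mm.
M_n = T(d − a/2) = 844.94 kN × (790 − 31.2) mm = 641.14 kN·m.

M_n ≈ 641 kN·m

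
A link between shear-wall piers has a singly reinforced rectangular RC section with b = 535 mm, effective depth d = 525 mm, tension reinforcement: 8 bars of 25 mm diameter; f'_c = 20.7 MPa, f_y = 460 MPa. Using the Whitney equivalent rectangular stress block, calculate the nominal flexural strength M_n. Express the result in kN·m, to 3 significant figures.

M_n ≈ 775 kN·m

A_s = 8 × 491 = 3928 mm².
T = A_s f_y = 3928 × 460 = 1806880 N = 1806.88 kN.
From C = T: a = T/(0.85 f'_c b) = 1806880/(0.85 × 20.7 × 535) = 191.95 mm.
M_n = T(d − a/2) = 1806.88 kN × (525 − 95.975) mm = 775.20 kN·m.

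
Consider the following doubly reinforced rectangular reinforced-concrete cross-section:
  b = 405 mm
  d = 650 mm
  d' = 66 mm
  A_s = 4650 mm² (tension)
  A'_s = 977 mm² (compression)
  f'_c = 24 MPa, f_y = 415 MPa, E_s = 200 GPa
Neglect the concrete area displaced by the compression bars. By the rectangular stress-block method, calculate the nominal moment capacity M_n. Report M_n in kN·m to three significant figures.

M_n ≈ 1090 kN·m

Assume both tension and compression steel yield.
Net tension couple steel: A_s − A'_s = 3673 mm².
a = (A_s − A'_s) f_y / (0.85 f'_c b) = 1524295/(0.85 × 24 × 405) = 184.49 mm.
c = a/β₁ = 184.49/0.85 = 217.05 mm; ε'_s = 0.003(c − d')/c = 0.0021 ≥ f_y/E_s = 0.0021, so compression steel does yield.
M_n = (A_s − A'_s) f_y (d − a/2) + A'_s f_y (d − d') = [1524295 × (650 − 92.245) + 405455 × (650 − 66)] × 10⁻⁶ = 850.18 + 236.79 = 1086.97 kN·m.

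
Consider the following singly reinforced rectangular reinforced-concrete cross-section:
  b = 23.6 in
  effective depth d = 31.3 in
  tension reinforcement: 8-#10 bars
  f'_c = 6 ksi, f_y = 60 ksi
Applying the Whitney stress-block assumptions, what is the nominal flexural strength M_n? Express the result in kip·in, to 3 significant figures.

A_s = 8 × 1.27 = 10.16 in².
T = A_s f_y = 10.16 × 60 = 609.6 kips.
a = T/(0.85 f'_c b) = 609.6/(0.85 × 6 × 23.6) = 5.065 in.
M_n = T(d − a/2) = 609.6 × (31.3 − 2.5325) = 17536.7 kip·in.

M_n ≈ 17500 kip·in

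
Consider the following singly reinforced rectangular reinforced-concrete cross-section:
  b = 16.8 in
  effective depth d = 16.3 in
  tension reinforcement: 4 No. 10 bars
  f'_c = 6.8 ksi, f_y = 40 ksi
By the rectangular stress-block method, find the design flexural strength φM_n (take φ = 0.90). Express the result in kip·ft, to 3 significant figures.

A_s = 4 × 1.27 = 5.08 in².
T = A_s f_y = 5.08 × 40 = 203.2 kips.
a = T/(0.85 f'_c b) = 203.2/(0.85 × 6.8 × 16.8) = 2.093 in.
M_n = T(d − a/2) = 203.2 × (16.3 − 1.0465) = 3099.5 kip·in = 3099.5/12 = 258.29 kip·ft.
φM_n = 0.90 × 258.29 = 232.46 kip·ft.

φM_n ≈ 232 kip·ft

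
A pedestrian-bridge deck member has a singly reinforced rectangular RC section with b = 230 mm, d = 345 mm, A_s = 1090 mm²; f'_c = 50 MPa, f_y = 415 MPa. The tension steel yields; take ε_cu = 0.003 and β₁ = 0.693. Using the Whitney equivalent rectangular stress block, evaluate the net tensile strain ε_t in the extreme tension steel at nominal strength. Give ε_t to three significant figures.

a = A_s f_y/(0.85 f'_c b) = 46.28 mm.
β₁ = 0.693, so c = a/β₁ = 46.28/0.693 = 66.78 mm.
From the linear strain diagram with ε_cu = 0.003: ε_t = 0.003 (d − c)/c = 0.003 × (345 − 66.78)/66.78 = 0.0125.
Since ε_t ≥ 0.005, the section is tension-controlled.

ε_t ≈ 0.0125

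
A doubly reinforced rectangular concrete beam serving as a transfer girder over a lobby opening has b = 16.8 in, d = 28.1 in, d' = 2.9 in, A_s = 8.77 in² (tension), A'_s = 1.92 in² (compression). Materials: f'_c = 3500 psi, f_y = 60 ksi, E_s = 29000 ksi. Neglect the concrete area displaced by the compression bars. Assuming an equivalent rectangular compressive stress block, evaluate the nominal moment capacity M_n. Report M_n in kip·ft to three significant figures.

M_n ≈ 1060 kip·ft

Assume both steels yield.
a = (A_s − A'_s) f_y/(0.85 f'_c b) = (8.77 − 1.92) × 60/(0.85 × 3.5 × 16.8) = 8.223 in.
c = a/β₁ = 8.223/0.85 = 9.674 in; ε'_s = 0.003(c − d')/c = 0.0021 ≥ ε_y = 0.0021, so the compression steel yields.
M_n = (A_s − A'_s) f_y (d − a/2) + A'_s f_y (d − d') = 411 × (28.1 − 4.1115) + 115.2 × (28.1 − 2.9) = 9859.3 + 2903.0 = 12762.3 kip·in = 12762.3/12 = 1063.53 kip·ft.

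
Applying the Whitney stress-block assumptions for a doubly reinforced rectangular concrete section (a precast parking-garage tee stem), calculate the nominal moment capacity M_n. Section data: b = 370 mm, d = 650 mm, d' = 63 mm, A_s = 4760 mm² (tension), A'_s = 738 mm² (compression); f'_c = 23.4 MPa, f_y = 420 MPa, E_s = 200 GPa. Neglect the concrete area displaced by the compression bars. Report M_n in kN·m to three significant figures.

Assume both tension and compression steel yield.
Net tension couple steel: A_s − A'_s = 4022 mm².
a = (A_s − A'_s) f_y / (0.85 f'_c b) = 1689240/(0.85 × 23.4 × 370) = 229.54 mm.
c = a/β₁ = 229.54/0.85 = 270.05 mm; ε'_s = 0.003(c − d')/c = 0.0023 ≥ f_y/E_s = 0.0021, so compression steel does yield.
M_n = (A_s − A'_s) f_y (d − a/2) + A'_s f_y (d − d') = [1689240 × (650 − 114.77) + 309960 × (650 − 63)] × 10⁻⁶ = 904.13 + 181.95 = 1086.08 kN·m.

M_n ≈ 1090 kN·m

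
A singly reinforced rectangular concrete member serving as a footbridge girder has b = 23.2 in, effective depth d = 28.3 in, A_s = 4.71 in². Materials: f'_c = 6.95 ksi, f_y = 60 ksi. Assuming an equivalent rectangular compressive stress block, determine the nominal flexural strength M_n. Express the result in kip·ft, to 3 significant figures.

M_n ≈ 642 kip·ft

T = A_s f_y = 4.71 × 60 = 282.6 kips.
a = T/(0.85 f'_c b) = 282.6/(0.85 × 6.95 × 23.2) = 2.062 in.
M_n = T(d − a/2) = 282.6 × (28.3 − 1.031) = 7706.2 kip·in = 7706.2/12 = 642.18 kip·ft.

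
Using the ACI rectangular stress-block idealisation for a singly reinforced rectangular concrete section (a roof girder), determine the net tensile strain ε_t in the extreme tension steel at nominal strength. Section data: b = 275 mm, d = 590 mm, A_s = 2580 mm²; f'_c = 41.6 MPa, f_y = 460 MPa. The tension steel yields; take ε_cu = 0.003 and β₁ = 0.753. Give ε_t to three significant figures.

ε_t ≈ 0.00792

a = A_s f_y/(0.85 f'_c b) = 122.05 mm.
β₁ = 0.753, so c = a/β₁ = 122.05/0.753 = 162.08 mm.
From the linear strain diagram with ε_cu = 0.003: ε_t = 0.003 (d − c)/c = 0.003 × (590 − 162.08)/162.08 = 0.00792.
Since ε_t ≥ 0.005, the section is tension-controlled.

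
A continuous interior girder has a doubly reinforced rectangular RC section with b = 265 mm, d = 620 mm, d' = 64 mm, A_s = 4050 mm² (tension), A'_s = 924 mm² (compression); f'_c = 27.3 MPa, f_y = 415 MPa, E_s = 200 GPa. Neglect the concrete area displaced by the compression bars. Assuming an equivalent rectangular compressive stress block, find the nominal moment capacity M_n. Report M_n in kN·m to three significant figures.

M_n ≈ 881 kN·m

Assume both tension and compression steel yield.
Net tension couple steel: A_s − A'_s = 3126 mm².
a = (A_s − A'_s) f_y / (0.85 f'_c b) = 1297290/(0.85 × 27.3 × 265) = 210.96 mm.
c = a/β₁ = 210.96/0.85 = 248.19 mm; ε'_s = 0.003(c − d')/c = 0.0022 ≥ f_y/E_s = 0.0021, so compression steel does yield.
M_n = (A_s − A'_s) f_y (d − a/2) + A'_s f_y (d − d') = [1297290 × (620 − 105.48) + 383460 × (620 − 64)] × 10⁻⁶ = 667.48 + 213.20 = 880.68 kN·m.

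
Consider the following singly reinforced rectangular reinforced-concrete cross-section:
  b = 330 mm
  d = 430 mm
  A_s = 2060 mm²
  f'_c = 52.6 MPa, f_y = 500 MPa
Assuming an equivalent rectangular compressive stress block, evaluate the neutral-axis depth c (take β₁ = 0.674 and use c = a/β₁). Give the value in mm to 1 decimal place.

c ≈ 103.6 mm

T = A_s f_y = 2060 × 500 = 1030000 N = 1030 kN.
Setting C = 0.85 f'_c a b equal to T: a = 1030000/(0.85 × 52.6 × 330) = 69.810 mm.
With β₁ = 0.674, c = a/β₁ = 69.810/0.674 = 103.6 mm.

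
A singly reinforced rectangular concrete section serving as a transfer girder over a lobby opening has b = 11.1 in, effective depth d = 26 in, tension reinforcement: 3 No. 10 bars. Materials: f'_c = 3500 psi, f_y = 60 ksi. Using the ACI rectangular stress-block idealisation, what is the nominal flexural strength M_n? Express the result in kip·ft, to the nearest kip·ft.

A_s = 3 × 1.27 = 3.81 in².
T = A_s f_y = 3.81 × 60 = 228.6 kips.
a = T/(0.85 f'_c b) = 228.6/(0.85 × 3.5 × 11.1) = 6.923 in.
M_n = T(d − a/2) = 228.6 × (26 − 3.4615) = 5152.3 kip·in = 5152.3/12 = 429.36 kip·ft.

M_n ≈ 429 kip·ft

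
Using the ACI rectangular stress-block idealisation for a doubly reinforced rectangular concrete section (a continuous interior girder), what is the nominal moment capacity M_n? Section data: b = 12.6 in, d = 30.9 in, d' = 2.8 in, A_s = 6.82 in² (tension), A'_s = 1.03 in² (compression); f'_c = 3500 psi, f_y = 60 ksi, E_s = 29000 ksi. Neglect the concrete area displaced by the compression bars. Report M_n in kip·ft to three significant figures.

M_n ≈ 905 kip·ft

Assume both steels yield.
a = (A_s − A'_s) f_y/(0.85 f'_c b) = (6.82 − 1.03) × 60/(0.85 × 3.5 × 12.6) = 9.268 in.
c = a/β₁ = 9.268/0.85 = 10.904 in; ε'_s = 0.003(c − d')/c = 0.0022 ≥ ε_y = 0.0021, so the compression steel yields.
M_n = (A_s − A'_s) f_y (d − a/2) + A'_s f_y (d − d') = 347.4 × (30.9 − 4.634) + 61.8 × (30.9 − 2.8) = 9124.8 + 1736.6 = 10861.4 kip·in = 10861.4/12 = 905.12 kip·ft.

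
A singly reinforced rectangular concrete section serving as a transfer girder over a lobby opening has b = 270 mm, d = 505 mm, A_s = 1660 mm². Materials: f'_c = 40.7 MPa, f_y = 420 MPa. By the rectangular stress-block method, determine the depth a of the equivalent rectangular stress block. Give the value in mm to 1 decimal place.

a ≈ 74.6 mm

T = A_s f_y = 1660 × 420 = 697200 N = 697.2 kN.
Setting C = 0.85 f'_c a b equal to T: a = 697200/(0.85 × 40.7 × 270) = 74.6 mm.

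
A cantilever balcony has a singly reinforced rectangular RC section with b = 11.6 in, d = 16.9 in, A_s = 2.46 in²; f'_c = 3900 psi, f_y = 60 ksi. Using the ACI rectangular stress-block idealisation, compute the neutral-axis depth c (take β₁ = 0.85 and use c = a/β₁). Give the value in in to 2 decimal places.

c ≈ 4.52 in

T = A_s f_y = 2.46 × 60 = 147.6 kips.
a = T/(0.85 f'_c b) = 147.6/(0.85 × 3.9 × 11.6) = 3.8384 in.
With β₁ = 0.85, c = a/β₁ = 3.8384/0.85 = 4.52 in.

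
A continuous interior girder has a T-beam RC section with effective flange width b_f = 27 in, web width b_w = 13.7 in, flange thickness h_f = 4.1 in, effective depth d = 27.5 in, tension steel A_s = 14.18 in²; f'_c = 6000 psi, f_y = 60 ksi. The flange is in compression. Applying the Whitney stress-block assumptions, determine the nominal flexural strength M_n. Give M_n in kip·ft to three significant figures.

Tension: T = A_s f_y = 14.18 × 60 = 850.8 kips.
Try a within the flange: a = T/(0.85 f'_c b_f) = 850.8/(0.85 × 6 × 27) = 6.179 in.
a = 6.179 > h_f = 4.1 in: the block extends into the web. Split into flange-overhang and web parts.
C_f = 0.85 f'_c (b_f − b_w) h_f = 0.85 × 6 × (27 − 13.7) × 4.1 = 278.1 kips.
Remaining web compression depth: a_w = (T − C_f)/(0.85 f'_c b_w) = (850.8 − 278.1)/(0.85 × 6 × 13.7) = 8.197 in.
M_n = C_f(d − h_f/2) + (T − C_f)(d − a_w/2) = 278.1 × (27.5 − 2.05) + 572.7 × (27.5 − 4.0985) = 7077.6 + 13402.0 = 20479.6 kip·in.
M_n = 20479.6/12 = 1706.63 kip·ft.

M_n ≈ 1710 kip·ft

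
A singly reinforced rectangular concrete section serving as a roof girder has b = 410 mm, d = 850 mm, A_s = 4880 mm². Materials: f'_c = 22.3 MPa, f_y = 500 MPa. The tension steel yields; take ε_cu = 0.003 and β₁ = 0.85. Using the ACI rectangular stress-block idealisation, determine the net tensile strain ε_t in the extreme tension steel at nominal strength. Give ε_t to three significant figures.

a = A_s f_y/(0.85 f'_c b) = 313.97 mm.
β₁ = 0.85, so c = a/β₁ = 313.97/0.85 = 369.38 mm.
From the linear strain diagram with ε_cu = 0.003: ε_t = 0.003 (d − c)/c = 0.003 × (850 − 369.38)/369.38 = 0.00390.
ε_t < 0.004 — the section is over-reinforced for flexure under ACI limits.

ε_t ≈ 0.00390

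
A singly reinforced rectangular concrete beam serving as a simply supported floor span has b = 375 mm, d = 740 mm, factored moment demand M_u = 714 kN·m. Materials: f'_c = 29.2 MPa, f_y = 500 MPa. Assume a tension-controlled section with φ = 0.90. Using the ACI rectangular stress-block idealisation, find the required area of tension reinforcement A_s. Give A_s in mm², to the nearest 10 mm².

M_n = M_u/φ = 714/0.90 = 793.333 kN·m.
With M_n = 0.85 f'_c a b (d − a/2), solve the quadratic for a:
a = d − √(d² − 2M_n/(0.85 f'_c b)) = 740 − √(740² − 2 × 793.333×10⁶/(0.85 × 29.2 × 375)) = 125.89 mm.
A_s = 0.85 f'_c a b / f_y = 0.85 × 29.2 × 125.89 × 375 / 500 = 2343.4 mm².

A_s ≈ 2340 mm²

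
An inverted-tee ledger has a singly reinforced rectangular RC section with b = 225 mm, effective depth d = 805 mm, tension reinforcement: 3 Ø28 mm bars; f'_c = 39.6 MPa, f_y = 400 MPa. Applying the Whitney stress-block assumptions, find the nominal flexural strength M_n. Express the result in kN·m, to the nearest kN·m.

M_n ≈ 559 kN·m

A_s = 3 × 616 = 1848 mm².
T = A_s f_y = 1848 × 400 = 739200 N = 739.2 kN.
From C = T: a = T/(0.85 f'_c b) = 739200/(0.85 × 39.6 × 225) = 97.60 mm.
M_n = T(d − a/2) = 739.2 kN × (805 − 48.8) mm = 558.98 kN·m.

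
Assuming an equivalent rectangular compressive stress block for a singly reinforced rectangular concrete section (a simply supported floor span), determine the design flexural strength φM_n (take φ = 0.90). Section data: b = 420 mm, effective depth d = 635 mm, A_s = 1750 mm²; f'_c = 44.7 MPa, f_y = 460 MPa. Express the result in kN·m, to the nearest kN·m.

φM_n ≈ 442 kN·m

T = A_s f_y = 1750 × 460 = 805000 N = 805 kN.
From C = T: a = T/(0.85 f'_c b) = 805000/(0.85 × 44.7 × 420) = 50.45 mm.
M_n = T(d − a/2) = 805 kN × (635 − 25.225) mm = 490.87 kN·m.
φM_n = 0.90 × 490.87 = 441.78 kN·m.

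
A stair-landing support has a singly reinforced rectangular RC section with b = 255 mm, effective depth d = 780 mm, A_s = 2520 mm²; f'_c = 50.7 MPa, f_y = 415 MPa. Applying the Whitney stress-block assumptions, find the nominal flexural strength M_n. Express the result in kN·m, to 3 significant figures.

T = A_s f_y = 2520 × 415 = 1045800 N = 1045.8 kN.
From C = T: a = T/(0.85 f'_c b) = 1045800/(0.85 × 50.7 × 255) = 95.17 mm.
M_n = T(d − a/2) = 1045.8 kN × (780 − 47.585) mm = 765.96 kN·m.

M_n ≈ 766 kN·m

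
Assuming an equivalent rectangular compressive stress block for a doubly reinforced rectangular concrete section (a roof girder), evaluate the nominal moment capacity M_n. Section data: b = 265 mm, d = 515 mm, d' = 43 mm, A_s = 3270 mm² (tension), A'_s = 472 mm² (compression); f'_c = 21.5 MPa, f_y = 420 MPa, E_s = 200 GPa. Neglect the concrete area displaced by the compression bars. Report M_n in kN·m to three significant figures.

M_n ≈ 556 kN·m

Assume both tension and compression steel yield.
Net tension couple steel: A_s − A'_s = 2798 mm².
a = (A_s − A'_s) f_y / (0.85 f'_c b) = 1175160/(0.85 × 21.5 × 265) = 242.66 mm.
c = a/β₁ = 242.66/0.85 = 285.48 mm; ε'_s = 0.003(c − d')/c = 0.0025 ≥ f_y/E_s = 0.0021, so compression steel does yield.
M_n = (A_s − A'_s) f_y (d − a/2) + A'_s f_y (d − d') = [1175160 × (515 − 121.33) + 198240 × (515 − 43)] × 10⁻⁶ = 462.63 + 93.57 = 556.20 kN·m.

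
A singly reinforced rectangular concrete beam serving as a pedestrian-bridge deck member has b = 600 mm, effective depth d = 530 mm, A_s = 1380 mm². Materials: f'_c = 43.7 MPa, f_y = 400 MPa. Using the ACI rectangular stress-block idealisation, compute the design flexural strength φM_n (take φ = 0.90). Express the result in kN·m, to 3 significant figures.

φM_n ≈ 257 kN·m

T = A_s f_y = 1380 × 400 = 552000 N = 552 kN.
From C = T: a = T/(0.85 f'_c b) = 552000/(0.85 × 43.7 × 600) = 24.77 mm.
M_n = T(d − a/2) = 552 kN × (530 − 12.385) mm = 285.72 kN·m.
φM_n = 0.90 × 285.72 = 257.15 kN·m.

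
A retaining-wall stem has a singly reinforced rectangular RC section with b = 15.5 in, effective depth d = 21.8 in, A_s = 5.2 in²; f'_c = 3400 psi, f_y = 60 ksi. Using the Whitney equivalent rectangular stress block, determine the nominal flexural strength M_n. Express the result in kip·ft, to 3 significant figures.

T = A_s f_y = 5.2 × 60 = 312 kips.
a = T/(0.85 f'_c b) = 312/(0.85 × 3.4 × 15.5) = 6.965 in.
M_n = T(d − a/2) = 312 × (21.8 − 3.4825) = 5715.1 kip·in = 5715.1/12 = 476.26 kip·ft.

M_n ≈ 476 kip·ft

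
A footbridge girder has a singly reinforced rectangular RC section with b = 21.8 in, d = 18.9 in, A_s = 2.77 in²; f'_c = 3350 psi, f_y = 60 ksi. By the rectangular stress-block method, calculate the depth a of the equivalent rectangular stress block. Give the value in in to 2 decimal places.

T = A_s f_y = 2.77 × 60 = 166.2 kips.
a = T/(0.85 f'_c b) = 166.2/(0.85 × 3.35 × 21.8) = 2.68 in.

a ≈ 2.68 in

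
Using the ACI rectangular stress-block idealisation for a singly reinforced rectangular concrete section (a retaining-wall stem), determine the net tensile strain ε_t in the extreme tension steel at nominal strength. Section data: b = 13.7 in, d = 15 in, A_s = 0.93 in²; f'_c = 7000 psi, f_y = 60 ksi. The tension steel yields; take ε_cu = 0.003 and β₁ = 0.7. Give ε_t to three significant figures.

a = A_s f_y/(0.85 f'_c b) = 0.685 in.
β₁ = 0.7, so c = a/β₁ = 0.685/0.7 = 0.979 in.
From the linear strain diagram with ε_cu = 0.003: ε_t = 0.003 (d − c)/c = 0.003 × (15 − 0.979)/0.979 = 0.0430.
Since ε_t ≥ 0.005, the section is tension-controlled.

ε_t ≈ 0.0430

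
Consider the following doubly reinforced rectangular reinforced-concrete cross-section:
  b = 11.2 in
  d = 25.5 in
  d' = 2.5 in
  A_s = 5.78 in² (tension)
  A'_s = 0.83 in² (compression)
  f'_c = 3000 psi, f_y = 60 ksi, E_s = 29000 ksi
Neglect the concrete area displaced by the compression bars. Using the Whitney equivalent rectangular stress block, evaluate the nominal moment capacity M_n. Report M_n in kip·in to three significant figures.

M_n ≈ 7170 kip·in

Assume both steels yield.
a = (A_s − A'_s) f_y/(0.85 f'_c b) = (5.78 − 0.83) × 60/(0.85 × 3 × 11.2) = 10.399 in.
c = a/β₁ = 10.399/0.85 = 12.234 in; ε'_s = 0.003(c − d')/c = 0.0024 ≥ ε_y = 0.0021, so the compression steel yields.
M_n = (A_s − A'_s) f_y (d − a/2) + A'_s f_y (d − d') = 297 × (25.5 − 5.1995) + 49.8 × (25.5 − 2.5) = 6029.2 + 1145.4 = 7174.6 kip·in.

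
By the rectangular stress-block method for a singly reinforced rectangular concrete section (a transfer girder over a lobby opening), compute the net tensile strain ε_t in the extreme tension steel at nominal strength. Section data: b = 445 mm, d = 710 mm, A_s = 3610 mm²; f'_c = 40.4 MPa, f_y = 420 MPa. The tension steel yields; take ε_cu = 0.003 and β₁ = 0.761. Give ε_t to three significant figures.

a = A_s f_y/(0.85 f'_c b) = 99.22 mm.
β₁ = 0.761, so c = a/β₁ = 99.22/0.761 = 130.38 mm.
From the linear strain diagram with ε_cu = 0.003: ε_t = 0.003 (d − c)/c = 0.003 × (710 − 130.38)/130.38 = 0.0133.
Since ε_t ≥ 0.005, the section is tension-controlled.

ε_t ≈ 0.0133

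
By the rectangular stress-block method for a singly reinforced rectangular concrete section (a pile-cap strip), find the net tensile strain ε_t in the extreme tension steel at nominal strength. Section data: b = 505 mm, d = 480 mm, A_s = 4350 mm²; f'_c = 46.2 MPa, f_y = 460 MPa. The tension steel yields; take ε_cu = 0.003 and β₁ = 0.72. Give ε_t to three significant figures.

ε_t ≈ 0.00728

a = A_s f_y/(0.85 f'_c b) = 100.90 mm.
β₁ = 0.72, so c = a/β₁ = 100.90/0.72 = 140.14 mm.
From the linear strain diagram with ε_cu = 0.003: ε_t = 0.003 (d − c)/c = 0.003 × (480 − 140.14)/140.14 = 0.00728.
Since ε_t ≥ 0.005, the section is tension-controlled.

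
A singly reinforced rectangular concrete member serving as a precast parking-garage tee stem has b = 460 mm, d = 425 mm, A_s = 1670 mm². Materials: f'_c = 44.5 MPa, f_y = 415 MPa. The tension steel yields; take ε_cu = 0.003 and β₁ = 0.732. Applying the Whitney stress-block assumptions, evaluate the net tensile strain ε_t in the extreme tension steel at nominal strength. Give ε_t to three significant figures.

ε_t ≈ 0.0204

a = A_s f_y/(0.85 f'_c b) = 39.83 mm.
β₁ = 0.732, so c = a/β₁ = 39.83/0.732 = 54.41 mm.
From the linear strain diagram with ε_cu = 0.003: ε_t = 0.003 (d − c)/c = 0.003 × (425 − 54.41)/54.41 = 0.0204.
Since ε_t ≥ 0.005, the section is tension-controlled.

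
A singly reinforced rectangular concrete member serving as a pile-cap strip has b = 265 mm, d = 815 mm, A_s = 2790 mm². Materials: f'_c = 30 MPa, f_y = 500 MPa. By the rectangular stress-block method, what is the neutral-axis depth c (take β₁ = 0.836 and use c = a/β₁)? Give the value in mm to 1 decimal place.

T = A_s f_y = 2790 × 500 = 1395000 N = 1395 kN.
Setting C = 0.85 f'_c a b equal to T: a = 1395000/(0.85 × 30 × 265) = 206.437 mm.
With β₁ = 0.836, c = a/β₁ = 206.437/0.836 = 246.9 mm.

c ≈ 246.9 mm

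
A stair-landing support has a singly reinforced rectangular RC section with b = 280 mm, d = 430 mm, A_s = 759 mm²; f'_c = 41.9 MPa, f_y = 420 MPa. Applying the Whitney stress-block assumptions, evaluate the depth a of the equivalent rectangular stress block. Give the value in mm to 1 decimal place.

a ≈ 32.0 mm

T = A_s f_y = 759 × 420 = 318780 N = 318.78 kN.
Setting C = 0.85 f'_c a b equal to T: a = 318780/(0.85 × 41.9 × 280) = 32.0 mm.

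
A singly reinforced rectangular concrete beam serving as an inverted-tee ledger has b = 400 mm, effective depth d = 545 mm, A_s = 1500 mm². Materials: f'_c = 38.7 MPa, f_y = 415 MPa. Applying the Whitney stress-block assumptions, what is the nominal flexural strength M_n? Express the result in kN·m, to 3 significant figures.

M_n ≈ 325 kN·m

T = A_s f_y = 1500 × 415 = 622500 N = 622.5 kN.
From C = T: a = T/(0.85 f'_c b) = 622500/(0.85 × 38.7 × 400) = 47.31 mm.
M_n = T(d − a/2) = 622.5 kN × (545 − 23.655) mm = 324.54 kN·m.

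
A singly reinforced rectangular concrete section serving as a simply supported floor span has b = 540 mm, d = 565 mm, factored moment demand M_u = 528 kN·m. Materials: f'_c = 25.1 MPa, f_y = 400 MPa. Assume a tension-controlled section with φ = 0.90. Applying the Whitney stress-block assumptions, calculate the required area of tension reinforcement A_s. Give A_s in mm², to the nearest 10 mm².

M_n = M_u/φ = 528/0.90 = 586.667 kN·m.
With M_n = 0.85 f'_c a b (d − a/2), solve the quadratic for a:
a = d − √(d² − 2M_n/(0.85 f'_c b)) = 565 − √(565² − 2 × 586.667×10⁶/(0.85 × 25.1 × 540)) = 98.76 mm.
A_s = 0.85 f'_c a b / f_y = 0.85 × 25.1 × 98.76 × 540 / 400 = 2844.5 mm².

A_s ≈ 2840 mm²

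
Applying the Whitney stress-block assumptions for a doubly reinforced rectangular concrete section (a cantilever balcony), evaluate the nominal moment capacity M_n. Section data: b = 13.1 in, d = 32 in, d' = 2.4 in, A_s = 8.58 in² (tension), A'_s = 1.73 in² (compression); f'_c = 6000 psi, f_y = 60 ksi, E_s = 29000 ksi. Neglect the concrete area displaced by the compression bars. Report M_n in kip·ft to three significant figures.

M_n ≈ 1250 kip·ft

Assume both steels yield.
a = (A_s − A'_s) f_y/(0.85 f'_c b) = (8.58 − 1.73) × 60/(0.85 × 6 × 13.1) = 6.152 in.
c = a/β₁ = 6.152/0.75 = 8.203 in; ε'_s = 0.003(c − d')/c = 0.0021 ≥ ε_y = 0.0021, so the compression steel yields.
M_n = (A_s − A'_s) f_y (d − a/2) + A'_s f_y (d − d') = 411 × (32 − 3.076) + 103.8 × (32 − 2.4) = 11887.8 + 3072.5 = 14960.3 kip·in = 14960.3/12 = 1246.69 kip·ft.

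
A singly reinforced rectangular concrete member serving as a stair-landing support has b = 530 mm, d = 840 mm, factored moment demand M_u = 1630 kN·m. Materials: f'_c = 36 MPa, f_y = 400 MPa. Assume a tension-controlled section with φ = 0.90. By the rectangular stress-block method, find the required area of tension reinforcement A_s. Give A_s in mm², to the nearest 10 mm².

A_s ≈ 5900 mm²

M_n = M_u/φ = 1630/0.90 = 1811.11 kN·m.
With M_n = 0.85 f'_c a b (d − a/2), solve the quadratic for a:
a = d − √(d² − 2M_n/(0.85 f'_c b)) = 840 − √(840² − 2 × 1811.11×10⁶/(0.85 × 36 × 530)) = 145.55 mm.
A_s = 0.85 f'_c a b / f_y = 0.85 × 36 × 145.55 × 530 / 400 = 5901.3 mm².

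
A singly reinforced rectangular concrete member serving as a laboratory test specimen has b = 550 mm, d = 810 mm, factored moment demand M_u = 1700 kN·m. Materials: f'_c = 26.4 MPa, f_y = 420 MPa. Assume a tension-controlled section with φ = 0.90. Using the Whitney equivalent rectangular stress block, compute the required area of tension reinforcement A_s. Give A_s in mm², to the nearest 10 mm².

M_n = M_u/φ = 1700/0.90 = 1888.89 kN·m.
With M_n = 0.85 f'_c a b (d − a/2), solve the quadratic for a:
a = d − √(d² − 2M_n/(0.85 f'_c b)) = 810 − √(810² − 2 × 1888.89×10⁶/(0.85 × 26.4 × 550)) = 218.38 mm.
A_s = 0.85 f'_c a b / f_y = 0.85 × 26.4 × 218.38 × 550 / 420 = 6417.3 mm².

A_s ≈ 6420 mm²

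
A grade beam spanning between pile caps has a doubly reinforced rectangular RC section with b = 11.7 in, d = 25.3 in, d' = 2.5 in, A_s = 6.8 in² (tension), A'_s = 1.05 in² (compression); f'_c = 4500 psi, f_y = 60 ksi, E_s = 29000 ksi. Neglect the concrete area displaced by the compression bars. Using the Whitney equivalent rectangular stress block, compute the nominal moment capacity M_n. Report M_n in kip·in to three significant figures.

M_n ≈ 8840 kip·in

Assume both steels yield.
a = (A_s − A'_s) f_y/(0.85 f'_c b) = (6.8 − 1.05) × 60/(0.85 × 4.5 × 11.7) = 7.709 in.
c = a/β₁ = 7.709/0.825 = 9.344 in; ε'_s = 0.003(c − d')/c = 0.0022 ≥ ε_y = 0.0021, so the compression steel yields.
M_n = (A_s − A'_s) f_y (d − a/2) + A'_s f_y (d − d') = 345 × (25.3 − 3.8545) + 63 × (25.3 − 2.5) = 7398.7 + 1436.4 = 8835.1 kip·in.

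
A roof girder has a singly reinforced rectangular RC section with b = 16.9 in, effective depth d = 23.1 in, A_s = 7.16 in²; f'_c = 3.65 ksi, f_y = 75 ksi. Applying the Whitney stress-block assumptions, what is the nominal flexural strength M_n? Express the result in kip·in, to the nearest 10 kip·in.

M_n ≈ 9650 kip·in

T = A_s f_y = 7.16 × 75 = 537 kips.
a = T/(0.85 f'_c b) = 537/(0.85 × 3.65 × 16.9) = 10.242 in.
M_n = T(d − a/2) = 537 × (23.1 − 5.121) = 9654.7 kip·in.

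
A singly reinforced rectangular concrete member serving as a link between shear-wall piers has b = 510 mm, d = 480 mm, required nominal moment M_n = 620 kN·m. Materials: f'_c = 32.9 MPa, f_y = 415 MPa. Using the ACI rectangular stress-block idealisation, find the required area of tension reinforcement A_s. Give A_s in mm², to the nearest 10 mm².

With M_n = 0.85 f'_c a b (d − a/2), solve the quadratic for a:
a = d − √(d² − 2M_n/(0.85 f'_c b)) = 480 − √(480² − 2 × 620×10⁶/(0.85 × 32.9 × 510)) = 101.24 mm.
A_s = 0.85 f'_c a b / f_y = 0.85 × 32.9 × 101.24 × 510 / 415 = 3479.3 mm².

A_s ≈ 3480 mm²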